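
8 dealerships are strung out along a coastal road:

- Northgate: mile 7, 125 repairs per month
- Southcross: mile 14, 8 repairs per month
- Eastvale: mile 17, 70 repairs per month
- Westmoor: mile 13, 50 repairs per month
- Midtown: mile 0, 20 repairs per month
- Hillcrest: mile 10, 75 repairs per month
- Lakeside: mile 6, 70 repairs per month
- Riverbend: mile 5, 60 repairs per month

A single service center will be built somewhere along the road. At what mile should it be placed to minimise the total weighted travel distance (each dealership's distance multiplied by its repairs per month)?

x = 7

For a sum of weighted absolute distances on a line, the optimum is the weighted median (not the mean). Total weight W = 478; half-weight = 239.
Sort by position and accumulate weight:
  mile 0 (Midtown, w=20) → cum 20
  mile 5 (Riverbend, w=60) → cum 80
  mile 6 (Lakeside, w=70) → cum 150
  mile 7 (Northgate, w=125) → cum 275  ≥ 239 → median here
  mile 10 (Hillcrest, w=75) → cum 350
  mile 13 (Westmoor, w=50) → cum 400
  mile 14 (Southcross, w=8) → cum 408
  mile 17 (Eastvale, w=70) → cum 478
Optimal location: mile 7.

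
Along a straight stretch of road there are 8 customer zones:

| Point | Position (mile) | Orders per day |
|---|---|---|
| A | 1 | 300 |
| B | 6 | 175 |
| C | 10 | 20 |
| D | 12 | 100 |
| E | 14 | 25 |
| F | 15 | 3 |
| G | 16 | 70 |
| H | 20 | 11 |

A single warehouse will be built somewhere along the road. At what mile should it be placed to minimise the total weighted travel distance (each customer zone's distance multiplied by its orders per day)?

x = 6

For a sum of weighted absolute distances on a line, the optimum is the weighted median (not the mean). Total weight W = 704; half-weight = 352.
Sort by position and accumulate weight:
  mile 1 (A, w=300) → cum 300
  mile 6 (B, w=175) → cum 475  ≥ 352 → median here
  mile 10 (C, w=20) → cum 495
  mile 12 (D, w=100) → cum 595
  mile 14 (E, w=25) → cum 620
  mile 15 (F, w=3) → cum 623
  mile 16 (G, w=70) → cum 693
  mile 20 (H, w=11) → cum 704
Optimal location: mile 6.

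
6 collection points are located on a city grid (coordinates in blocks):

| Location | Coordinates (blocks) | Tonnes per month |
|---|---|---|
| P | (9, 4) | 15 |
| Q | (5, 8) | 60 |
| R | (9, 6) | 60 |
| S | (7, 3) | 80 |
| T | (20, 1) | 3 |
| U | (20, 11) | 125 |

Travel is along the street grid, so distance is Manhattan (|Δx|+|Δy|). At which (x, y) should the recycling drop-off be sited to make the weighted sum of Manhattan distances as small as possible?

(9, 8)

Manhattan distance separates: Σwᵢ(|x−xᵢ|+|y−yᵢ|) = Σwᵢ|x−xᵢ| + Σwᵢ|y−yᵢ|, so x and y are optimised independently as 1-D weighted medians.
Total weight W = 343; half = 171.5.
x-coordinate, sorted with cumulative weight:
  x=5 (Q, w=60) cum 60
  x=7 (S, w=80) cum 140
  x=9 (P, w=15) cum 155
  x=9 (R, w=60) cum 215  ← median
  x=20 (T, w=3) cum 218
  x=20 (U, w=125) cum 343
⇒ x* = 9
y-coordinate, sorted with cumulative weight:
  y=1 (T, w=3) cum 3
  y=3 (S, w=80) cum 83
  y=4 (P, w=15) cum 98
  y=6 (R, w=60) cum 158
  y=8 (Q, w=60) cum 218  ← median
  y=11 (U, w=125) cum 343
⇒ y* = 8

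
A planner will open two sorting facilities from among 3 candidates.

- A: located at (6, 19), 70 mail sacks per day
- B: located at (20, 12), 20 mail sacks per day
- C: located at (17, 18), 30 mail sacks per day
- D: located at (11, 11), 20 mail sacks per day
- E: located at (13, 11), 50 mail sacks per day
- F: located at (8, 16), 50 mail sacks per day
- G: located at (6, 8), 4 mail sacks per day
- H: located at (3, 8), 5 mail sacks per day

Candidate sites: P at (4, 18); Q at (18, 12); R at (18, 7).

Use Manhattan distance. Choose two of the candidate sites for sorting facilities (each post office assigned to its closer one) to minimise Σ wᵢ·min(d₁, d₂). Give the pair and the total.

Evaluate every pair (each demand assigned to the nearer of the two):
  {P, Q}: total = 1323
  {P, R}: total = 1783
  {Q, R}: total = 2872
Best pair: {P, Q} with total 1323.

{P, Q}, total 1323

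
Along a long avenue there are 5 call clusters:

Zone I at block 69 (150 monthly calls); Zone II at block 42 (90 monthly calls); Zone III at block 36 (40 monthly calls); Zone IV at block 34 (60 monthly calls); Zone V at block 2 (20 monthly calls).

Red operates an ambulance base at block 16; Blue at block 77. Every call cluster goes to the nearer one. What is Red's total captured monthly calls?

210

The indifferent point is the midpoint (16+77)/2 = 46.5; call clusters left of it (closer to Red at 16) go to Red, those right go to Blue.
  Zone V at 2 (w=20) → Red
  Zone IV at 34 (w=60) → Red
  Zone III at 36 (w=40) → Red
  Zone II at 42 (w=90) → Red
  Zone I at 69 (w=150) → Blue
Red captures 210; Blue captures 150.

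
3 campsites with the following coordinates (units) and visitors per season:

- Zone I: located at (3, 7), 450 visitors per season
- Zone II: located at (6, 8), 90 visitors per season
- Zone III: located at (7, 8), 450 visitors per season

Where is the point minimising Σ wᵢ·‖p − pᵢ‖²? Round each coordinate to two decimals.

(5.09, 7.55)

The minimiser of Σwᵢ‖p−pᵢ‖² is the weighted centroid p* = (Σwᵢpᵢ)/(Σwᵢ).
Σwᵢ = 990.
Σwᵢxᵢ = 450·3 + 90·6 + 450·7 = 5040.
Σwᵢyᵢ = 450·7 + 90·8 + 450·8 = 7470.
x* = 5040/990 = 5.09, y* = 7470/990 = 7.55.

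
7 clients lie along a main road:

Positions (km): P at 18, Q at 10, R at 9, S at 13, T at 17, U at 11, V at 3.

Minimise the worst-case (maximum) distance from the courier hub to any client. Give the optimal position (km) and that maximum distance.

location 10.5, max distance 7.5

The 1-center on a line is the midpoint of the two extreme points: leftmost at 3, rightmost at 18.
Optimal location = (3 + 18)/2 = 10.5; maximum distance = (18 − 3)/2 = 7.5.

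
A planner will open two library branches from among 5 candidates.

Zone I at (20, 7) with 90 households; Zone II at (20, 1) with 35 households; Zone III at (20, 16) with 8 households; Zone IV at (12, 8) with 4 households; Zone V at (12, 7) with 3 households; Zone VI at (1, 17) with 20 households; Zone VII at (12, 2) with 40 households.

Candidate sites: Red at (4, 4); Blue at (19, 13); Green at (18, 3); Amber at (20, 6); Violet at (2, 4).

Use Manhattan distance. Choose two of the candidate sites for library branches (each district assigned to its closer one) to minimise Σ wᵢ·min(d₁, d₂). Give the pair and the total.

Evaluate every pair (each demand assigned to the nearer of the two):
  {Red, Amber}: total = 1132
  {Amber, Violet}: total = 1172
  {Green, Amber}: total = 1257
  {Blue, Amber}: total = 1284
  {Green, Violet}: total = 1434
  {Red, Green}: total = 1474
  {Blue, Green}: total = 1506
  {Red, Blue}: total = 1918
  {Blue, Violet}: total = 1964
  {Red, Violet}: total = 3360
Best pair: {Red, Amber} with total 1132.

{Red, Amber}, total 1132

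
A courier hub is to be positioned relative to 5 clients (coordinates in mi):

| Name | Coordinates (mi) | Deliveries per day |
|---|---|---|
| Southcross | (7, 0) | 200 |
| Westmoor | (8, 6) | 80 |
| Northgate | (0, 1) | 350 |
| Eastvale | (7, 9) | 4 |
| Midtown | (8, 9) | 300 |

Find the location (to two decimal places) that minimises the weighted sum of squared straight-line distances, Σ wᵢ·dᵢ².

The minimiser of Σwᵢ‖p−pᵢ‖² is the weighted centroid p* = (Σwᵢpᵢ)/(Σwᵢ).
Σwᵢ = 934.
Σwᵢxᵢ = 200·7 + 80·8 + 350·0 + 4·7 + 300·8 = 4468.
Σwᵢyᵢ = 200·0 + 80·6 + 350·1 + 4·9 + 300·9 = 3566.
x* = 4468/934 = 4.78, y* = 3566/934 = 3.82.

(4.78, 3.82)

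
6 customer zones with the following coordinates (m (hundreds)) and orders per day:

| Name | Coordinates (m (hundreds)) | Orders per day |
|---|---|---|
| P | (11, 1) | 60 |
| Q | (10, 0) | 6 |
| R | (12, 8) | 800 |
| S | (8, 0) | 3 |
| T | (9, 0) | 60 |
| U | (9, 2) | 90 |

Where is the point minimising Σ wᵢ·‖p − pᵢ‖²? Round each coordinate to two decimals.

(11.48, 6.52)

The minimiser of Σwᵢ‖p−pᵢ‖² is the weighted centroid p* = (Σwᵢpᵢ)/(Σwᵢ).
Σwᵢ = 1019.
Σwᵢxᵢ = 60·11 + 6·10 + 800·12 + 3·8 + 60·9 + 90·9 = 11694.
Σwᵢyᵢ = 60·1 + 6·0 + 800·8 + 3·0 + 60·0 + 90·2 = 6640.
x* = 11694/1019 = 11.48, y* = 6640/1019 = 6.52.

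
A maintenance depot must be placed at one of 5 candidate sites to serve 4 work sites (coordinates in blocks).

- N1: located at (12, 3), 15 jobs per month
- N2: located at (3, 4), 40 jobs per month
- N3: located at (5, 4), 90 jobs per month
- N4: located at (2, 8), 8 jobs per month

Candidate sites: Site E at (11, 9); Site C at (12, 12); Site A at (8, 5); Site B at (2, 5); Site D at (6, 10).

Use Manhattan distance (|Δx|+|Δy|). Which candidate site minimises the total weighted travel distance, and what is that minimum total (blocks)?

Site B, total 644 blocks

Total weighted distance at each candidate:
  Site E (11, 9): total = 1695
  Site C (12, 12): total = 2277
  Site A (8, 5): total = 762
  Site B (2, 5): total = 644
  Site D (6, 10): total = 1233
Minimum is at Site B with total 644 blocks.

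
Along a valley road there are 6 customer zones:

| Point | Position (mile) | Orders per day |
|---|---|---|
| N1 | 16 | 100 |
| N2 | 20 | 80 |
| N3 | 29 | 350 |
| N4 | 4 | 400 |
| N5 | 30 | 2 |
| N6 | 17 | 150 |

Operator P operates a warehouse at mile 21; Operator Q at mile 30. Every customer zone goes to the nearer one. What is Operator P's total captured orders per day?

730

The indifferent point is the midpoint (21+30)/2 = 25.5; customer zones left of it (closer to Operator P at 21) go to Operator P, those right go to Operator Q.
  N4 at 4 (w=400) → Operator P
  N1 at 16 (w=100) → Operator P
  N6 at 17 (w=150) → Operator P
  N2 at 20 (w=80) → Operator P
  N3 at 29 (w=350) → Operator Q
  N5 at 30 (w=2) → Operator Q
Operator P captures 730; Operator Q captures 352.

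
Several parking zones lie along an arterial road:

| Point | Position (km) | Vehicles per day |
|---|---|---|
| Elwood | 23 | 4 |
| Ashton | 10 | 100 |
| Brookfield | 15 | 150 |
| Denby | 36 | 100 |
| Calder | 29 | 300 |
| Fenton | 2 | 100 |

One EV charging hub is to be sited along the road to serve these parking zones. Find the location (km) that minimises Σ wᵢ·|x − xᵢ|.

For a sum of weighted absolute distances on a line, the optimum is the weighted median (not the mean). Total weight W = 754; half-weight = 377.
Sort by position and accumulate weight:
  km 2 (Fenton, w=100) → cum 100
  km 10 (Ashton, w=100) → cum 200
  km 15 (Brookfield, w=150) → cum 350
  km 23 (Elwood, w=4) → cum 354
  km 29 (Calder, w=300) → cum 654  ≥ 377 → median here
  km 36 (Denby, w=100) → cum 754
Optimal location: km 29.

x = 29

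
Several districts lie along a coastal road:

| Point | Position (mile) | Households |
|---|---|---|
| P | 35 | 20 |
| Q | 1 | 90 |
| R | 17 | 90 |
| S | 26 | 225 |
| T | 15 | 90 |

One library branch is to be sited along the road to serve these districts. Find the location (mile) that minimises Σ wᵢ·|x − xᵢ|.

x = 17

For a sum of weighted absolute distances on a line, the optimum is the weighted median (not the mean). Total weight W = 515; half-weight = 257.5.
Sort by position and accumulate weight:
  mile 1 (Q, w=90) → cum 90
  mile 15 (T, w=90) → cum 180
  mile 17 (R, w=90) → cum 270  ≥ 257.5 → median here
  mile 26 (S, w=225) → cum 495
  mile 35 (P, w=20) → cum 515
Optimal location: mile 17.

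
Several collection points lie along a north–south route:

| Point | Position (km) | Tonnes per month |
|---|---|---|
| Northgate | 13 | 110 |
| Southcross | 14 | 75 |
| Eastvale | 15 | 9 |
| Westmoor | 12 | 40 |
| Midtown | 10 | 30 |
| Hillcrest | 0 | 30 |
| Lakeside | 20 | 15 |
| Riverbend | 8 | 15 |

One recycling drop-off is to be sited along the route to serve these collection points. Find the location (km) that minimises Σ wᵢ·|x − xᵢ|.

For a sum of weighted absolute distances on a line, the optimum is the weighted median (not the mean). Total weight W = 324; half-weight = 162.
Sort by position and accumulate weight:
  km 0 (Hillcrest, w=30) → cum 30
  km 8 (Riverbend, w=15) → cum 45
  km 10 (Midtown, w=30) → cum 75
  km 12 (Westmoor, w=40) → cum 115
  km 13 (Northgate, w=110) → cum 225  ≥ 162 → median here
  km 14 (Southcross, w=75) → cum 300
  km 15 (Eastvale, w=9) → cum 309
  km 20 (Lakeside, w=15) → cum 324
Optimal location: km 13.

x = 13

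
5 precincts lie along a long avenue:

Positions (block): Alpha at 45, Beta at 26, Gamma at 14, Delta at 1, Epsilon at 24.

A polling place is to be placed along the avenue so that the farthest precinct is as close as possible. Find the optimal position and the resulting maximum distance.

location 23, max distance 22

The 1-center on a line is the midpoint of the two extreme points: leftmost at 1, rightmost at 45.
Optimal location = (1 + 45)/2 = 23; maximum distance = (45 − 1)/2 = 22.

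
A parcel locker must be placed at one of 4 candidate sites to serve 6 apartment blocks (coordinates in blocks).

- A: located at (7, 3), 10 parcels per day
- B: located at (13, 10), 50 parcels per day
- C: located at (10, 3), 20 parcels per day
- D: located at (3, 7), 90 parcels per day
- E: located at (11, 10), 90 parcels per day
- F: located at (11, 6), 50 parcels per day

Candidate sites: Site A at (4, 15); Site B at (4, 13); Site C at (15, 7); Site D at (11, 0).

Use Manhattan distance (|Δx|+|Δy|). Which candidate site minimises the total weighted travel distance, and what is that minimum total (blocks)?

Total weighted distance at each candidate:
  Site A (4, 15): total = 3900
  Site B (4, 13): total = 3280
  Site C (15, 7): total = 2510
  Site D (11, 0): total = 3300
Minimum is at Site C with total 2510 blocks.

Site C, total 2510 blocks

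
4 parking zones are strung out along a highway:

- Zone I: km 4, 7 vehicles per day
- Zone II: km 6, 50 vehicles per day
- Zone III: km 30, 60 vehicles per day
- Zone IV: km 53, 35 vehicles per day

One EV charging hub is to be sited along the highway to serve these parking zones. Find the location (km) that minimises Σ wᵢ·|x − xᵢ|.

x = 30

For a sum of weighted absolute distances on a line, the optimum is the weighted median (not the mean). Total weight W = 152; half-weight = 76.
Sort by position and accumulate weight:
  km 4 (Zone I, w=7) → cum 7
  km 6 (Zone II, w=50) → cum 57
  km 30 (Zone III, w=60) → cum 117  ≥ 76 → median here
  km 53 (Zone IV, w=35) → cum 152
Optimal location: km 30.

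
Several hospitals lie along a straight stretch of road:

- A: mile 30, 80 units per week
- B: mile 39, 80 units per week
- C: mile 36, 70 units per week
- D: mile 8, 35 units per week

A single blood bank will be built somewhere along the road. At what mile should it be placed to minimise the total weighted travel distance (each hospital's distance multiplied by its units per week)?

For a sum of weighted absolute distances on a line, the optimum is the weighted median (not the mean). Total weight W = 265; half-weight = 132.5.
Sort by position and accumulate weight:
  mile 8 (D, w=35) → cum 35
  mile 30 (A, w=80) → cum 115
  mile 36 (C, w=70) → cum 185  ≥ 132.5 → median here
  mile 39 (B, w=80) → cum 265
Optimal location: mile 36.

x = 36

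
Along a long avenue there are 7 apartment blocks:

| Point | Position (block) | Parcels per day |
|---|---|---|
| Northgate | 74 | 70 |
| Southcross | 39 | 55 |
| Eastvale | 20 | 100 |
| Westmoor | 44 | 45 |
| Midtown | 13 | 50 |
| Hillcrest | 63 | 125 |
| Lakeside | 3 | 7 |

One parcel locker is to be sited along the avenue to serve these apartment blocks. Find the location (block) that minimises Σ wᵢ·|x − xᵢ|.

For a sum of weighted absolute distances on a line, the optimum is the weighted median (not the mean). Total weight W = 452; half-weight = 226.
Sort by position and accumulate weight:
  block 3 (Lakeside, w=7) → cum 7
  block 13 (Midtown, w=50) → cum 57
  block 20 (Eastvale, w=100) → cum 157
  block 39 (Southcross, w=55) → cum 212
  block 44 (Westmoor, w=45) → cum 257  ≥ 226 → median here
  block 63 (Hillcrest, w=125) → cum 382
  block 74 (Northgate, w=70) → cum 452
Optimal location: block 44.

x = 44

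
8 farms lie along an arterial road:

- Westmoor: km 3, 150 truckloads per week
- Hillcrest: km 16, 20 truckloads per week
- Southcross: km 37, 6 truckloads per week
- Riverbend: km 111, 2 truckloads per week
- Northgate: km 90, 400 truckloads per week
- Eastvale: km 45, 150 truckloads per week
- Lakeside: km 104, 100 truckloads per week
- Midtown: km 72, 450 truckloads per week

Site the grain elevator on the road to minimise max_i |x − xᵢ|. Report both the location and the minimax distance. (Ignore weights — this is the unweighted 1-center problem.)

location 57, max distance 54

The 1-center on a line is the midpoint of the two extreme points: leftmost at 3, rightmost at 111.
Optimal location = (3 + 111)/2 = 57; maximum distance = (111 − 3)/2 = 54.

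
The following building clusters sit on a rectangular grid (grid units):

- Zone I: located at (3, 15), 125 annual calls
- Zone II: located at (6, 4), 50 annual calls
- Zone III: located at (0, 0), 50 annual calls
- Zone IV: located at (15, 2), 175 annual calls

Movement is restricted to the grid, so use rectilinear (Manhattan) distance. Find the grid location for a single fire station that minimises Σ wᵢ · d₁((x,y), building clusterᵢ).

(6, 2)

Manhattan distance separates: Σwᵢ(|x−xᵢ|+|y−yᵢ|) = Σwᵢ|x−xᵢ| + Σwᵢ|y−yᵢ|, so x and y are optimised independently as 1-D weighted medians.
Total weight W = 400; half = 200.
x-coordinate, sorted with cumulative weight:
  x=0 (Zone III, w=50) cum 50
  x=3 (Zone I, w=125) cum 175
  x=6 (Zone II, w=50) cum 225  ← median
  x=15 (Zone IV, w=175) cum 400
⇒ x* = 6
y-coordinate, sorted with cumulative weight:
  y=0 (Zone III, w=50) cum 50
  y=2 (Zone IV, w=175) cum 225  ← median
  y=4 (Zone II, w=50) cum 275
  y=15 (Zone I, w=125) cum 400
⇒ y* = 2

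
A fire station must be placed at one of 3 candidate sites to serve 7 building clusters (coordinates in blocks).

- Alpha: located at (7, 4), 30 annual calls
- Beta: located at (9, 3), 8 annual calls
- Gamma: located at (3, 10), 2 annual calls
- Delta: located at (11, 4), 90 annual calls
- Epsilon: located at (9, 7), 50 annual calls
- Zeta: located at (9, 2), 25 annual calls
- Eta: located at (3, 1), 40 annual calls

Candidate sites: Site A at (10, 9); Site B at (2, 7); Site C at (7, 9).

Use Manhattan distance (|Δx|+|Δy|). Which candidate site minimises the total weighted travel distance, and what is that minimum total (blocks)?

Total weighted distance at each candidate:
  Site A (10, 9): total = 1802
  Site B (2, 7): total = 2346
  Site C (7, 9): total = 1939
Minimum is at Site A with total 1802 blocks.

Site A, total 1802 blocks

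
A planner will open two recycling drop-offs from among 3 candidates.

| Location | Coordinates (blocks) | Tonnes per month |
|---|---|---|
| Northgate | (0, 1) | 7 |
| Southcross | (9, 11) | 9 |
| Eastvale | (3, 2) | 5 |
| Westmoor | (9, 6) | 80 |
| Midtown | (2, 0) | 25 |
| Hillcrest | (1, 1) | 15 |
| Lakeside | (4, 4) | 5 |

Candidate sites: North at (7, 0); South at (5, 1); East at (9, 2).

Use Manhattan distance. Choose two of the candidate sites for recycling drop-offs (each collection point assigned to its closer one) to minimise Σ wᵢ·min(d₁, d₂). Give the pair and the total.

{South, East}, total 631

Evaluate every pair (each demand assigned to the nearer of the two):
  {South, East}: total = 631
  {North, East}: total = 752
  {North, South}: total = 987
Best pair: {South, East} with total 631.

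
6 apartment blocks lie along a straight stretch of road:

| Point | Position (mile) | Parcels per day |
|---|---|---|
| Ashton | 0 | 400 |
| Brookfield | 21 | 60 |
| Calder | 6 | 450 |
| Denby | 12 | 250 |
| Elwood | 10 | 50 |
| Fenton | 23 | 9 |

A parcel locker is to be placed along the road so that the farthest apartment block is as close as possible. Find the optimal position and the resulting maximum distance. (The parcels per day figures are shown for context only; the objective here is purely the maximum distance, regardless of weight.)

location 11.5, max distance 11.5

The 1-center on a line is the midpoint of the two extreme points: leftmost at 0, rightmost at 23.
Optimal location = (0 + 23)/2 = 11.5; maximum distance = (23 − 0)/2 = 11.5.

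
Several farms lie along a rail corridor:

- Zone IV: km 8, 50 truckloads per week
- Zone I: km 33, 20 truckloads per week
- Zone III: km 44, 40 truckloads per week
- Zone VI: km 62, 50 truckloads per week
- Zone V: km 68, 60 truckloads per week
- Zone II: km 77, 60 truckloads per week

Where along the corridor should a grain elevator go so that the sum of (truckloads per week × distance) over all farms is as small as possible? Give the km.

x = 62

For a sum of weighted absolute distances on a line, the optimum is the weighted median (not the mean). Total weight W = 280; half-weight = 140.
Sort by position and accumulate weight:
  km 8 (Zone IV, w=50) → cum 50
  km 33 (Zone I, w=20) → cum 70
  km 44 (Zone III, w=40) → cum 110
  km 62 (Zone VI, w=50) → cum 160  ≥ 140 → median here
  km 68 (Zone V, w=60) → cum 220
  km 77 (Zone II, w=60) → cum 280
Optimal location: km 62.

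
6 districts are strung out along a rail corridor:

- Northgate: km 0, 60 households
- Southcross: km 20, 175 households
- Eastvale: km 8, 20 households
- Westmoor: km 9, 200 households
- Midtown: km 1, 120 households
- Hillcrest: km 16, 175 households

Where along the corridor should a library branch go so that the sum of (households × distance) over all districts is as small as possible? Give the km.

For a sum of weighted absolute distances on a line, the optimum is the weighted median (not the mean). Total weight W = 750; half-weight = 375.
Sort by position and accumulate weight:
  km 0 (Northgate, w=60) → cum 60
  km 1 (Midtown, w=120) → cum 180
  km 8 (Eastvale, w=20) → cum 200
  km 9 (Westmoor, w=200) → cum 400  ≥ 375 → median here
  km 16 (Hillcrest, w=175) → cum 575
  km 20 (Southcross, w=175) → cum 750
Optimal location: km 9.

x = 9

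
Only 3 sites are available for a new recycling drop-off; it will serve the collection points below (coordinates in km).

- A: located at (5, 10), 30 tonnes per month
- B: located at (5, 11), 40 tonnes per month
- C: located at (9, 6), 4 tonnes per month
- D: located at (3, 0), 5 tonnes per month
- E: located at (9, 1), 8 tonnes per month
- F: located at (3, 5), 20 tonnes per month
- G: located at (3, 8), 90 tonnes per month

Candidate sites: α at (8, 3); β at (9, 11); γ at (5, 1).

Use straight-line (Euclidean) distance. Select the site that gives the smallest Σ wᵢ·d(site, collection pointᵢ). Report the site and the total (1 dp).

Total weighted distance at each candidate:
  α (8, 3): total = 1374.0
  β (9, 11): total = 1219.8
  γ (5, 1): total = 1483.4
Minimum is at β with total 1219.8 km.

β, total 1219.8 km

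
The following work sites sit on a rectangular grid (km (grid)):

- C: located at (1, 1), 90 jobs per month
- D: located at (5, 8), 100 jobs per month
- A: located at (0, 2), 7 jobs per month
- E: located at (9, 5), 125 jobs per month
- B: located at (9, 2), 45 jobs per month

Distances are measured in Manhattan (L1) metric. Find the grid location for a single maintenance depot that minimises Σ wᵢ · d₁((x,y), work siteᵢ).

(5, 5)

Manhattan distance separates: Σwᵢ(|x−xᵢ|+|y−yᵢ|) = Σwᵢ|x−xᵢ| + Σwᵢ|y−yᵢ|, so x and y are optimised independently as 1-D weighted medians.
Total weight W = 367; half = 183.5.
x-coordinate, sorted with cumulative weight:
  x=0 (A, w=7) cum 7
  x=1 (C, w=90) cum 97
  x=5 (D, w=100) cum 197  ← median
  x=9 (E, w=125) cum 322
  x=9 (B, w=45) cum 367
⇒ x* = 5
y-coordinate, sorted with cumulative weight:
  y=1 (C, w=90) cum 90
  y=2 (A, w=7) cum 97
  y=2 (B, w=45) cum 142
  y=5 (E, w=125) cum 267  ← median
  y=8 (D, w=100) cum 367
⇒ y* = 5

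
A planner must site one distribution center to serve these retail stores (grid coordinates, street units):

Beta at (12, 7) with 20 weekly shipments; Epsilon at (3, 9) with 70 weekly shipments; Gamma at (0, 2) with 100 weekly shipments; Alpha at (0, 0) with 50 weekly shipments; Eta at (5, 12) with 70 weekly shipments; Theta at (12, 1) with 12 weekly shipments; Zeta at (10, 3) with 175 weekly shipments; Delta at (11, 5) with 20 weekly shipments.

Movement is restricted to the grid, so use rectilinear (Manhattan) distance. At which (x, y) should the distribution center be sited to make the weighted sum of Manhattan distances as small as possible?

Manhattan distance separates: Σwᵢ(|x−xᵢ|+|y−yᵢ|) = Σwᵢ|x−xᵢ| + Σwᵢ|y−yᵢ|, so x and y are optimised independently as 1-D weighted medians.
Total weight W = 517; half = 258.5.
x-coordinate, sorted with cumulative weight:
  x=0 (Gamma, w=100) cum 100
  x=0 (Alpha, w=50) cum 150
  x=3 (Epsilon, w=70) cum 220
  x=5 (Eta, w=70) cum 290  ← median
  x=10 (Zeta, w=175) cum 465
  x=11 (Delta, w=20) cum 485
  x=12 (Beta, w=20) cum 505
  x=12 (Theta, w=12) cum 517
⇒ x* = 5
y-coordinate, sorted with cumulative weight:
  y=0 (Alpha, w=50) cum 50
  y=1 (Theta, w=12) cum 62
  y=2 (Gamma, w=100) cum 162
  y=3 (Zeta, w=175) cum 337  ← median
  y=5 (Delta, w=20) cum 357
  y=7 (Beta, w=20) cum 377
  y=9 (Epsilon, w=70) cum 447
  y=12 (Eta, w=70) cum 517
⇒ y* = 3

(5, 3)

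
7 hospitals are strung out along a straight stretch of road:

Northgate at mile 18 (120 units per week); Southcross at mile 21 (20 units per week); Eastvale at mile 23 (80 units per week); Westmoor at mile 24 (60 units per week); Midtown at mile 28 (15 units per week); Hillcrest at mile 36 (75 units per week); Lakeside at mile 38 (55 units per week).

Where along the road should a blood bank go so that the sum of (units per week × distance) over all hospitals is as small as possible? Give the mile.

x = 23

For a sum of weighted absolute distances on a line, the optimum is the weighted median (not the mean). Total weight W = 425; half-weight = 212.5.
Sort by position and accumulate weight:
  mile 18 (Northgate, w=120) → cum 120
  mile 21 (Southcross, w=20) → cum 140
  mile 23 (Eastvale, w=80) → cum 220  ≥ 212.5 → median here
  mile 24 (Westmoor, w=60) → cum 280
  mile 28 (Midtown, w=15) → cum 295
  mile 36 (Hillcrest, w=75) → cum 370
  mile 38 (Lakeside, w=55) → cum 425
Optimal location: mile 23.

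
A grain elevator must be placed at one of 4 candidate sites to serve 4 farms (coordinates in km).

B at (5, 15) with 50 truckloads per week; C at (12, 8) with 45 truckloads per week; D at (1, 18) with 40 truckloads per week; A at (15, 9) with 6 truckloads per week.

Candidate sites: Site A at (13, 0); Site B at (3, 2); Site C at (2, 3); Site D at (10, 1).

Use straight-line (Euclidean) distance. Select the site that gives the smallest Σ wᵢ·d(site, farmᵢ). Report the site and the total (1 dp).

Total weighted distance at each candidate:
  Site A (13, 0): total = 2133.5
  Site B (3, 2): total = 1872.7
  Site C (2, 3): total = 1808.8
  Site D (10, 1): total = 1896.9
Minimum is at Site C with total 1808.8 km.

Site C, total 1808.8 km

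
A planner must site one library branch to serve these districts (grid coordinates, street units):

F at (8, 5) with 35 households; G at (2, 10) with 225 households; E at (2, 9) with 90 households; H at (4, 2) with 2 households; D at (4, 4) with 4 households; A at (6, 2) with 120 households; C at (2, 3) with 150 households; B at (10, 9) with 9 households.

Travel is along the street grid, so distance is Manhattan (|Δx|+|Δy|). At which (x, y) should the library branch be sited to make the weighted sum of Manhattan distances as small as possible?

Manhattan distance separates: Σwᵢ(|x−xᵢ|+|y−yᵢ|) = Σwᵢ|x−xᵢ| + Σwᵢ|y−yᵢ|, so x and y are optimised independently as 1-D weighted medians.
Total weight W = 635; half = 317.5.
x-coordinate, sorted with cumulative weight:
  x=2 (G, w=225) cum 225
  x=2 (E, w=90) cum 315
  x=2 (C, w=150) cum 465  ← median
  x=4 (H, w=2) cum 467
  x=4 (D, w=4) cum 471
  x=6 (A, w=120) cum 591
  x=8 (F, w=35) cum 626
  x=10 (B, w=9) cum 635
⇒ x* = 2
y-coordinate, sorted with cumulative weight:
  y=2 (H, w=2) cum 2
  y=2 (A, w=120) cum 122
  y=3 (C, w=150) cum 272
  y=4 (D, w=4) cum 276
  y=5 (F, w=35) cum 311
  y=9 (E, w=90) cum 401  ← median
  y=9 (B, w=9) cum 410
  y=10 (G, w=225) cum 635
⇒ y* = 9

(2, 9)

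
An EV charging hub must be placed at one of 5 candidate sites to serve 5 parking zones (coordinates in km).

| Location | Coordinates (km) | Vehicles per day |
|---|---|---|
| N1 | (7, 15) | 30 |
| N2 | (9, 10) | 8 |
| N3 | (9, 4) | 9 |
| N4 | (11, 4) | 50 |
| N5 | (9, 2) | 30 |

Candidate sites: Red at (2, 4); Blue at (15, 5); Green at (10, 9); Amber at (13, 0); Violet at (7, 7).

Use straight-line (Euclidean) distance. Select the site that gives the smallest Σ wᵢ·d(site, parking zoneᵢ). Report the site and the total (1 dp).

Total weighted distance at each candidate:
  Red (2, 4): total = 1167.7
  Blue (15, 5): total = 908.8
  Green (10, 9): total = 725.5
  Amber (13, 0): total = 979.5
  Violet (7, 7): total = 712.8
Minimum is at Violet with total 712.8 km.

Violet, total 712.8 km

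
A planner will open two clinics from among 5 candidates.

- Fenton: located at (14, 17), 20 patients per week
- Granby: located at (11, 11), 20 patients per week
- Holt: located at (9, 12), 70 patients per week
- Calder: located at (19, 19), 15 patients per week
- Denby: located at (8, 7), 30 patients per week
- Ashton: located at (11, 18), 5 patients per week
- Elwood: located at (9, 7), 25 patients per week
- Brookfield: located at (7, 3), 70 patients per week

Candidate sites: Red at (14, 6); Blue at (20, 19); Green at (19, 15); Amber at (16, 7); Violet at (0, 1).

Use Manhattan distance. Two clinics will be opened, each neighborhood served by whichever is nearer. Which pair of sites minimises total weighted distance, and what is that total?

Evaluate every pair (each demand assigned to the nearer of the two):
  {Red, Blue}: total = 2215
  {Red, Green}: total = 2245
  {Red, Violet}: total = 2485
  {Red, Amber}: total = 2510
  {Blue, Amber}: total = 2570
  {Green, Amber}: total = 2600
  {Amber, Violet}: total = 2610
  {Green, Violet}: total = 2830
  {Blue, Violet}: total = 3250
  {Blue, Green}: total = 4055
Best pair: {Red, Blue} with total 2215.

{Red, Blue}, total 2215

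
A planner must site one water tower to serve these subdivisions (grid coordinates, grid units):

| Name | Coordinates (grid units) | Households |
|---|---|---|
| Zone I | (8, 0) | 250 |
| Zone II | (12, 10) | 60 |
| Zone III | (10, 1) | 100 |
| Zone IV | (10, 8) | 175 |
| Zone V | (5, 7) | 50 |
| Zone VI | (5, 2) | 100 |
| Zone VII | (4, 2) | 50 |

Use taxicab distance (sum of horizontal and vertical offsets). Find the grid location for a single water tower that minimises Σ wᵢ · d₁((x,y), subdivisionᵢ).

(8, 2)

Manhattan distance separates: Σwᵢ(|x−xᵢ|+|y−yᵢ|) = Σwᵢ|x−xᵢ| + Σwᵢ|y−yᵢ|, so x and y are optimised independently as 1-D weighted medians.
Total weight W = 785; half = 392.5.
x-coordinate, sorted with cumulative weight:
  x=4 (Zone VII, w=50) cum 50
  x=5 (Zone V, w=50) cum 100
  x=5 (Zone VI, w=100) cum 200
  x=8 (Zone I, w=250) cum 450  ← median
  x=10 (Zone III, w=100) cum 550
  x=10 (Zone IV, w=175) cum 725
  x=12 (Zone II, w=60) cum 785
⇒ x* = 8
y-coordinate, sorted with cumulative weight:
  y=0 (Zone I, w=250) cum 250
  y=1 (Zone III, w=100) cum 350
  y=2 (Zone VI, w=100) cum 450  ← median
  y=2 (Zone VII, w=50) cum 500
  y=7 (Zone V, w=50) cum 550
  y=8 (Zone IV, w=175) cum 725
  y=10 (Zone II, w=60) cum 785
⇒ y* = 2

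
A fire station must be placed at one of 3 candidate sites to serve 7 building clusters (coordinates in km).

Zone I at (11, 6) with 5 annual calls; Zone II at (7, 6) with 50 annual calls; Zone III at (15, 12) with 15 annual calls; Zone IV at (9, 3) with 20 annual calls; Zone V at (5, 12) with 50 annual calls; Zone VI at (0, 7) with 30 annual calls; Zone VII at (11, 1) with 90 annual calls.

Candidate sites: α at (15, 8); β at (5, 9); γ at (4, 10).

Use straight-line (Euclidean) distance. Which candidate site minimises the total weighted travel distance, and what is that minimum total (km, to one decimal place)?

Total weighted distance at each candidate:
  α (15, 8): total = 2366.0
  β (5, 9): total = 1726.2
  γ (4, 10): total = 1918.0
Minimum is at β with total 1726.2 km.

β, total 1726.2 km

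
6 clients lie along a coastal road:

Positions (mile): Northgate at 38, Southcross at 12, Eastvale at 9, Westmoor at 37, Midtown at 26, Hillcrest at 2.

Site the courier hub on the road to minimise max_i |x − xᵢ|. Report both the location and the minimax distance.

The 1-center on a line is the midpoint of the two extreme points: leftmost at 2, rightmost at 38.
Optimal location = (2 + 38)/2 = 20; maximum distance = (38 − 2)/2 = 18.

location 20, max distance 18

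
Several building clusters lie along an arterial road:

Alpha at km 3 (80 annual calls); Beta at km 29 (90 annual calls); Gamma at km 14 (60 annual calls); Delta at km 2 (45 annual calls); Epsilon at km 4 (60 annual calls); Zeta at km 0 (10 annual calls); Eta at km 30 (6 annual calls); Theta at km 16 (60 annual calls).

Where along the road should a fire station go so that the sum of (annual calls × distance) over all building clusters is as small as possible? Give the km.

For a sum of weighted absolute distances on a line, the optimum is the weighted median (not the mean). Total weight W = 411; half-weight = 205.5.
Sort by position and accumulate weight:
  km 0 (Zeta, w=10) → cum 10
  km 2 (Delta, w=45) → cum 55
  km 3 (Alpha, w=80) → cum 135
  km 4 (Epsilon, w=60) → cum 195
  km 14 (Gamma, w=60) → cum 255  ≥ 205.5 → median here
  km 16 (Theta, w=60) → cum 315
  km 29 (Beta, w=90) → cum 405
  km 30 (Eta, w=6) → cum 411
Optimal location: km 14.

x = 14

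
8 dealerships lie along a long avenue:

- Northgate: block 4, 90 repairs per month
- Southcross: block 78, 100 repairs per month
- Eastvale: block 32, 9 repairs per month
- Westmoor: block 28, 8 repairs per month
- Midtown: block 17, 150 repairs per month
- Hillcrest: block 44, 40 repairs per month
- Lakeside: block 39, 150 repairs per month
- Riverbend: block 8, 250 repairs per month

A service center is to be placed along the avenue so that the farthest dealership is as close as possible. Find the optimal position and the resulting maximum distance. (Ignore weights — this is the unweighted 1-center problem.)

The 1-center on a line is the midpoint of the two extreme points: leftmost at 4, rightmost at 78.
Optimal location = (4 + 78)/2 = 41; maximum distance = (78 − 4)/2 = 37.

location 41, max distance 37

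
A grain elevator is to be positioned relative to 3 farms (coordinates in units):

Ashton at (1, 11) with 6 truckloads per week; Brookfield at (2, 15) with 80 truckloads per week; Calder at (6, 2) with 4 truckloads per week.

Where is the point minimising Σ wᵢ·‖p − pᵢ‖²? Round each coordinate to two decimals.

(2.11, 14.16)

The minimiser of Σwᵢ‖p−pᵢ‖² is the weighted centroid p* = (Σwᵢpᵢ)/(Σwᵢ).
Σwᵢ = 90.
Σwᵢxᵢ = 6·1 + 80·2 + 4·6 = 190.
Σwᵢyᵢ = 6·11 + 80·15 + 4·2 = 1274.
x* = 190/90 = 2.11, y* = 1274/90 = 14.16.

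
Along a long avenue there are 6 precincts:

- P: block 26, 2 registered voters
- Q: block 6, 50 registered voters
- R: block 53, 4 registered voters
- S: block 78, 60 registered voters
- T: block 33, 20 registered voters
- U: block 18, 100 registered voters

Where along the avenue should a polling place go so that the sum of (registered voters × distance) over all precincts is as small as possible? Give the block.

x = 18

For a sum of weighted absolute distances on a line, the optimum is the weighted median (not the mean). Total weight W = 236; half-weight = 118.
Sort by position and accumulate weight:
  block 6 (Q, w=50) → cum 50
  block 18 (U, w=100) → cum 150  ≥ 118 → median here
  block 26 (P, w=2) → cum 152
  block 33 (T, w=20) → cum 172
  block 53 (R, w=4) → cum 176
  block 78 (S, w=60) → cum 236
Optimal location: block 18.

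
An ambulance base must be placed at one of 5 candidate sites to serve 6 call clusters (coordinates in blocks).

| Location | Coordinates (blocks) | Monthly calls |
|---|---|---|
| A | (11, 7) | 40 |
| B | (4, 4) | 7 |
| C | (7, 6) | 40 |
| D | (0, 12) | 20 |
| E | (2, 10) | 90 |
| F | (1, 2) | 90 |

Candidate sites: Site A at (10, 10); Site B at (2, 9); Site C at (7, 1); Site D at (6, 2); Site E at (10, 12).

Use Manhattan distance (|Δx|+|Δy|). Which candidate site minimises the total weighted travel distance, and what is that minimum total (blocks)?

Site B, total 1719 blocks

Total weighted distance at each candidate:
  Site A (10, 10): total = 3014
  Site B (2, 9): total = 1719
  Site C (7, 1): total = 2892
  Site D (6, 2): total = 2478
  Site E (10, 12): total = 3508
Minimum is at Site B with total 1719 blocks.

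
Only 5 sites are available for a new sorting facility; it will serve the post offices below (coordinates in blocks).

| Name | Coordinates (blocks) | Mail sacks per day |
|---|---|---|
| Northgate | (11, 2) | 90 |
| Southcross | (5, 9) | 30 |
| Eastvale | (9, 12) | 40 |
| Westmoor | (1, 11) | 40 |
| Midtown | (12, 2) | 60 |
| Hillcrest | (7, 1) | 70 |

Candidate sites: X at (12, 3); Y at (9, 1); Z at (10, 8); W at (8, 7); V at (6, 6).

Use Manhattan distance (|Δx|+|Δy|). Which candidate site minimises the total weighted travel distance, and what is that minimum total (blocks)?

Total weighted distance at each candidate:
  X (12, 3): total = 2360
  Y (9, 1): total = 2170
  Z (10, 8): total = 2670
  W (8, 7): total = 2580
  V (6, 6): total = 2710
Minimum is at Y with total 2170 blocks.

Y, total 2170 blocks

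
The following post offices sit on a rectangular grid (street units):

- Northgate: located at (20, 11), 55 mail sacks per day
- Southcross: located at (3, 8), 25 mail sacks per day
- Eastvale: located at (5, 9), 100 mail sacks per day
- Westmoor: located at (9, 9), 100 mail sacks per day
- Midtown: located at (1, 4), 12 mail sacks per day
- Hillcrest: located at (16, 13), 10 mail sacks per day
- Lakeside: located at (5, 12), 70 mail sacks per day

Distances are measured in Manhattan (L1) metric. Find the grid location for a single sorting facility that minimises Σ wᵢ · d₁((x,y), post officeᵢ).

Manhattan distance separates: Σwᵢ(|x−xᵢ|+|y−yᵢ|) = Σwᵢ|x−xᵢ| + Σwᵢ|y−yᵢ|, so x and y are optimised independently as 1-D weighted medians.
Total weight W = 372; half = 186.
x-coordinate, sorted with cumulative weight:
  x=1 (Midtown, w=12) cum 12
  x=3 (Southcross, w=25) cum 37
  x=5 (Eastvale, w=100) cum 137
  x=5 (Lakeside, w=70) cum 207  ← median
  x=9 (Westmoor, w=100) cum 307
  x=16 (Hillcrest, w=10) cum 317
  x=20 (Northgate, w=55) cum 372
⇒ x* = 5
y-coordinate, sorted with cumulative weight:
  y=4 (Midtown, w=12) cum 12
  y=8 (Southcross, w=25) cum 37
  y=9 (Eastvale, w=100) cum 137
  y=9 (Westmoor, w=100) cum 237  ← median
  y=11 (Northgate, w=55) cum 292
  y=12 (Lakeside, w=70) cum 362
  y=13 (Hillcrest, w=10) cum 372
⇒ y* = 9

(5, 9)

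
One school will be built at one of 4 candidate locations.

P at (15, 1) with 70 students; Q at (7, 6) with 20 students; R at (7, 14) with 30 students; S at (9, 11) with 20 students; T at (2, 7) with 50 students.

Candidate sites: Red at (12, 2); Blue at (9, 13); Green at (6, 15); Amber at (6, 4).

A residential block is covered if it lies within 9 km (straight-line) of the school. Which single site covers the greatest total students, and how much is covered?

Coverage radius r = 9 km; a point is covered iff (Δx)²+(Δy)² ≤ 9² = 81.
  Red (12, 2): covers {P, Q} → 90
  Blue (9, 13): covers {Q, R, S} → 70
  Green (6, 15): covers {R, S, T} → 100
  Amber (6, 4): covers {Q, S, T} → 90
Maximum coverage at Green: 100 students.

Green, covering 100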